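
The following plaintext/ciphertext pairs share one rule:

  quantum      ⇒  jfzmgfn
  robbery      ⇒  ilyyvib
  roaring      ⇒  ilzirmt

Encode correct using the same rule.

xliivxg

Each pair mirrors across the alphabet (q↔j, u↔f, a↔z): positions sum to 25. Each letter is replaced by its mirror in the alphabet: a↔z, b↔y, c↔x, and so on (the Atbash cipher).
For correct: c↔x, o↔l, r↔i, r↔i, e↔v, c↔x, t↔g.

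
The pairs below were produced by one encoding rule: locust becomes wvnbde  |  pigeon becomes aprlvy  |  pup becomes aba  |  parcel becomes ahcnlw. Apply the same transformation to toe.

The shift depends on letter class: consonant l→w is +11, but vowel o→v is +7. Two shifts are in play — +7 for a/e/i/o/u, +11 for every other letter.
Applying it to toe: t(cons)+11=e, o(vowel)+7=v, e(vowel)+7=l.

evl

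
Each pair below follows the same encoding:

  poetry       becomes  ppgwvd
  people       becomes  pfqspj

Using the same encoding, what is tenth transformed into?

tfpwl

In poetry: p→p is +0, o→p is +1, e→g is +2, t→w is +3 — the shift increases by 1 each position. The shift increases by 1 at each position, starting from +0: 0, 1, 2, ….
On tenth: t+0=t, e+1=f, n+2=p, t+3=w, h+4=l.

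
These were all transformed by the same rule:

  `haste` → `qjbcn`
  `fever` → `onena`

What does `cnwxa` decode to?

tenor

Compare letters: h→q is +9, a→j is +9, s→b is +9 — a constant shift. This is a Caesar cipher with shift 9.
Undoing it on cnwxa: c−9=t, n−9=e, w−9=n, x−9=o, a−9=r.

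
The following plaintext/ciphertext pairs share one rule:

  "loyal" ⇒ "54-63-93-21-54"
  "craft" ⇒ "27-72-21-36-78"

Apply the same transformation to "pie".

66-45-33

l(#12)→54 and o(#15)→63: differences scale by 3, so n = 3·pos + 18. With a=1..z=26, the number is 3·pos + 18.
Applying it to pie: p=16→66, i=9→45, e=5→33.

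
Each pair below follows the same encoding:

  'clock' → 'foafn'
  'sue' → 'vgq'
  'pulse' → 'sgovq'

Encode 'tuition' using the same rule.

wguwuaq

The shift depends on letter class: consonant c→f is +3, but vowel o→a is +12. Two shifts are in play — +12 for a/e/i/o/u, +3 for every other letter.
For tuition: t(cons)+3=w, u(vowel)+12=g, i(vowel)+12=u, t(cons)+3=w, i(vowel)+12=u, o(vowel)+12=a, n(cons)+3=q.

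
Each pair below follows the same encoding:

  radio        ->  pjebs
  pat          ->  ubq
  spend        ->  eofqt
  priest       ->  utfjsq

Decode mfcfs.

rebel

The output letters match the input read backwards, each shifted +1: radio reversed is oidar. Two steps: reverse the string, then apply a Caesar shift of +1.
Decoding mfcfs: shift back: m−1=l, f−1=e, c−1=b, f−1=e, s−1=r → leber; then reverse → rebel.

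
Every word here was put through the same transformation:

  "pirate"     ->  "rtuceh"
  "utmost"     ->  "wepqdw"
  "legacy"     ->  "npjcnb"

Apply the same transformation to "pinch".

Shifts by position in pirate: pos 0: p→r (+2), pos 1: i→t (+11), pos 2: r→u (+3), pos 3: a→c (+2), pos 4: t→e (+11), pos 5: e→h (+3) — repeating every 3. A repeating key of period 3 is used — shifts +2, +11, +3 over and over.
For pinch: p+2=r, i+11=t, n+3=q, c+2=e, h+11=s.

rtqes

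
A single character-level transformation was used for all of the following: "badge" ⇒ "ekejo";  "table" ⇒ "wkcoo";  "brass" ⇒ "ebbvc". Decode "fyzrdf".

The shifts repeat in a cycle of length 3: positions 0,1,… shift by +3, +10, +1, then the pattern repeats.
Reversing it on fyzrdf: f−3=c, y−10=o, z−1=y, r−3=o, d−10=t, f−1=e.

coyote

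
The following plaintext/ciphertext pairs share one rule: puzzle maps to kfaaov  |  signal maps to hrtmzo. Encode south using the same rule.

hlfgs

Each letter is replaced by its mirror in the alphabet: a↔z, b↔y, c↔x, and so on (the Atbash cipher).
For south: s↔h, o↔l, u↔f, t↔g, h↔s.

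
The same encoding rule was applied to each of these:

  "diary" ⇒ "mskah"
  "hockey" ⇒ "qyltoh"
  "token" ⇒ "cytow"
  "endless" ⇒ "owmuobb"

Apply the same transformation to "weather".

The shift depends on letter class: consonant d→m is +9, but vowel i→s is +10. Two shifts are in play — +10 for a/e/i/o/u, +9 for every other letter.
Applying it to weather: w(cons)+9=f, e(vowel)+10=o, a(vowel)+10=k, t(cons)+9=c, h(cons)+9=q, e(vowel)+10=o, r(cons)+9=a.

fokcqoa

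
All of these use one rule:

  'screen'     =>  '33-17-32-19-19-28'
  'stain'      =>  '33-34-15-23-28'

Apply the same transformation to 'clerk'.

17-26-19-32-25

Each letter is replaced by its alphabet position (a=1..z=26) + 14.
For clerk: c=3→17, l=12→26, e=5→19, r=18→32, k=11→25.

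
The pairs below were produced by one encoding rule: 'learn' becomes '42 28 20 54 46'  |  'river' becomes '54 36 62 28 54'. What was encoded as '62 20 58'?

The formula is n = 2×(alphabet index, a=1) + 18.
Undoing it on 62 20 58: 62→(62−18)÷2=22=v, 20→(20−18)÷2=1=a, 58→(58−18)÷2=20=t.

vat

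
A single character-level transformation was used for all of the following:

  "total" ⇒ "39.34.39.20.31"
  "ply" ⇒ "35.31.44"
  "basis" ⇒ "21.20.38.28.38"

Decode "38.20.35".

Each letter is replaced by its alphabet position (a=1..z=26) + 19.
Decoding 38.20.35: 38→(38−19)÷1=19=s, 20→(20−19)÷1=1=a, 35→(35−19)÷1=16=p.

sap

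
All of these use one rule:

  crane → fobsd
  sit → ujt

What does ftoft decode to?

sense

The output letters match the input read backwards, each shifted +1: crane reversed is enarc. The word is reversed, then every letter is shifted forward by 1.
Decoding ftoft: shift back: f−1=e, t−1=s, o−1=n, f−1=e, t−1=s → esnes; then reverse → sense.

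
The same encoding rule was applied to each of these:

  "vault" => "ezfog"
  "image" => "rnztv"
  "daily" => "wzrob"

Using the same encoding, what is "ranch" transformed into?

Each pair mirrors across the alphabet (v↔e, a↔z, u↔f): positions sum to 25. Each letter is replaced by its mirror in the alphabet: a↔z, b↔y, c↔x, and so on (the Atbash cipher).
For ranch: r↔i, a↔z, n↔m, c↔x, h↔s.

izmxs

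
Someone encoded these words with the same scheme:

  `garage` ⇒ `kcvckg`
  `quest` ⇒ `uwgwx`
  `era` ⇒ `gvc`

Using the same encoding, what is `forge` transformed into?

The rule splits by letter class: vowels +2, consonants +4.
For forge: f(cons)+4=j, o(vowel)+2=q, r(cons)+4=v, g(cons)+4=k, e(vowel)+2=g.

jqvkg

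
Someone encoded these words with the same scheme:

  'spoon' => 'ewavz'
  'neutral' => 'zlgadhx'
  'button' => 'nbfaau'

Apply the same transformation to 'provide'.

byacukq

Shifts by position in spoon: pos 0: s→e (+12), pos 1: p→w (+7), pos 2: o→a (+12), pos 3: o→v (+7) — repeating every 2. The shifts repeat in a cycle of length 2: positions 0,1,… shift by +12, +7, then the pattern repeats.
For provide: p+12=b, r+7=y, o+12=a, v+7=c, i+12=u, d+7=k, e+12=q.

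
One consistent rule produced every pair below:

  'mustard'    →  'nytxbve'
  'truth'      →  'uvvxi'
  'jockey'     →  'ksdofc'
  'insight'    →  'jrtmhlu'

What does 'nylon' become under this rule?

ocmso

Shifts by position in mustard: pos 0: m→n (+1), pos 1: u→y (+4), pos 2: s→t (+1), pos 3: t→x (+4) — repeating every 2. It's a Vigenère-style cipher with numeric key [1,4]: position i shifts by key[i mod 2].
Applying it to nylon: n+1=o, y+4=c, l+1=m, o+4=s, n+1=o.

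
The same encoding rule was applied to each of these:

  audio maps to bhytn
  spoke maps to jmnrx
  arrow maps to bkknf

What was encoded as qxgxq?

level

Each letter's alphabet position (a=0..z=25) is mapped through 25·x+1 mod 26 — an affine cipher.
Reversing it on qxgxq: q(16)→25·(16−1)≡11=l; x(23)→25·(23−1)≡4=e; g(6)→25·(6−1)≡21=v; x(23)→25·(23−1)≡4=e; q(16)→25·(16−1)≡11=l (all mod 26).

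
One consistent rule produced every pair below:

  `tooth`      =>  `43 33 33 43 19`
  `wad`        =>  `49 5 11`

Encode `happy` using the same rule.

The formula is n = 2×(alphabet index, a=1) + 3.
For happy: h=8→19, a=1→5, p=16→35, p=16→35, y=25→53.

19 5 35 35 53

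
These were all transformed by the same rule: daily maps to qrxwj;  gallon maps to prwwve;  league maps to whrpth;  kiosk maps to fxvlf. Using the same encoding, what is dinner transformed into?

qxeehu

d(3)→q(16) and a(0)→r(17) fit y≡17x+17 (mod 26); the inverse of 17 mod 26 is 23. Each letter's alphabet position (a=0..z=25) is mapped through 17·x+17 mod 26 — an affine cipher.
For dinner: d(3)→17·3+17≡16=q; i(8)→17·8+17≡23=x; n(13)→17·13+17≡4=e; n(13)→17·13+17≡4=e; e(4)→17·4+17≡7=h; r(17)→17·17+17≡20=u (all mod 26).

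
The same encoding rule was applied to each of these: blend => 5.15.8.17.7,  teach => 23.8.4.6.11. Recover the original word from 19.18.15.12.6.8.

police

b is letter #2 and maps to 5: an offset of 3. The number is (letter's place in the alphabet, a=1) + 3.
Undoing it on 19.18.15.12.6.8: 19→(19−3)÷1=16=p, 18→(18−3)÷1=15=o, 15→(15−3)÷1=12=l, 12→(12−3)÷1=9=i, 6→(6−3)÷1=3=c, 8→(8−3)÷1=5=e.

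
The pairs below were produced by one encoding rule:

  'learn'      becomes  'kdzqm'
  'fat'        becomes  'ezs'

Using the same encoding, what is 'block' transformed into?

aknbj

Compare letters: l→k is +25, e→d is +25, a→z is +25 — a constant shift. It's a constant shift of +25 (ROT25).
For block: b+25=a, l+25=k, o+25=n, c+25=b, k+25=j.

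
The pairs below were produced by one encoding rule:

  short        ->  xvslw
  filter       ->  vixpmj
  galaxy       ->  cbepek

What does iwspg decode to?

close

The output letters match the input read backwards, each shifted +4: short reversed is trohs. Read the word backwards and shift each letter +4.
Undoing it on iwspg: shift back: i−4=e, w−4=s, s−4=o, p−4=l, g−4=c → esolc; then reverse → close.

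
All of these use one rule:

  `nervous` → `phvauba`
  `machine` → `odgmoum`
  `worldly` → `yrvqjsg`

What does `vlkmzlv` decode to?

tighten

Each letter shifts forward by (position + 2), i.e. 2, 3, 4, … — the shift grows by one for each successive letter.
Undoing it on vlkmzlv: v−2=t, l−3=i, k−4=g, m−5=h, z−6=t, l−7=e, v−8=n.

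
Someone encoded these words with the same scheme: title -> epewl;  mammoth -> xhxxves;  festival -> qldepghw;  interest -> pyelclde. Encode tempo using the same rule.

elxav

The shift depends on letter class: consonant t→e is +11, but vowel i→p is +7. Two shifts are in play — +7 for a/e/i/o/u, +11 for every other letter.
On tempo: t(cons)+11=e, e(vowel)+7=l, m(cons)+11=x, p(cons)+11=a, o(vowel)+7=v.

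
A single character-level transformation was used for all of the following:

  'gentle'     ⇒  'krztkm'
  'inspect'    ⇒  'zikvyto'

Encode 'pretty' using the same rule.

The output letters match the input read backwards, each shifted +6: gentle reversed is eltneg. The word is reversed, then every letter is shifted forward by 6.
On pretty: reverse → ytterp; then shift: y+6=e, t+6=z, t+6=z, e+6=k, r+6=x, p+6=v.

ezzkxv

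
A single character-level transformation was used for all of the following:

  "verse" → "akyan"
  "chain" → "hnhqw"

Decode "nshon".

Each letter shifts forward by (position + 5), i.e. 5, 6, 7, … — the shift grows by one for each successive letter.
Undoing it on nshon: n−5=i, s−6=m, h−7=a, o−8=g, n−9=e.

image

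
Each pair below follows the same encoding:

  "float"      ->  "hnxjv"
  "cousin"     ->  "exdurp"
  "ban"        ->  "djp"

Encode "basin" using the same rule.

The shift depends on letter class: consonant f→h is +2, but vowel o→x is +9. Vowels shift forward by 9 and consonants shift forward by 2.
Applying it to basin: b(cons)+2=d, a(vowel)+9=j, s(cons)+2=u, i(vowel)+9=r, n(cons)+2=p.

djurp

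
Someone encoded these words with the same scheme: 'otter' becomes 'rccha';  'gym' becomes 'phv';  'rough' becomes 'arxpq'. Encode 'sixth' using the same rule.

The shift depends on letter class: consonant t→c is +9, but vowel o→r is +3. The rule splits by letter class: vowels +3, consonants +9.
For sixth: s(cons)+9=b, i(vowel)+3=l, x(cons)+9=g, t(cons)+9=c, h(cons)+9=q.

blgcq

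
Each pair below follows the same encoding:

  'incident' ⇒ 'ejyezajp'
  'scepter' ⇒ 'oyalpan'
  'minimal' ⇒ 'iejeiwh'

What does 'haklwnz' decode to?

leopard

Each letter is shifted forward by 22 in the alphabet (a Caesar shift of +22).
Undoing it on haklwnz: h−22=l, a−22=e, k−22=o, l−22=p, w−22=a, n−22=r, z−22=d.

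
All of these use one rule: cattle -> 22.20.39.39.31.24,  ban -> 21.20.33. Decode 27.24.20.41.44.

heavy

c is letter #3 and maps to 22: an offset of 19. Each letter is replaced by its alphabet position (a=1..z=26) + 19.
Undoing it on 27.24.20.41.44: 27→(27−19)÷1=8=h, 24→(24−19)÷1=5=e, 20→(20−19)÷1=1=a, 41→(41−19)÷1=22=v, 44→(44−19)÷1=25=y.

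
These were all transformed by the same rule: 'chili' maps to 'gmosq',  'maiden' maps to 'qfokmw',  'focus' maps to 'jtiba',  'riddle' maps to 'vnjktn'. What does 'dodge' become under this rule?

htjnm

In chili: c→g is +4, h→m is +5, i→o is +6, l→s is +7 — the shift increases by 1 each position. The shift increases by 1 at each position, starting from +4: 4, 5, 6, ….
For dodge: d+4=h, o+5=t, d+6=j, g+7=n, e+8=m.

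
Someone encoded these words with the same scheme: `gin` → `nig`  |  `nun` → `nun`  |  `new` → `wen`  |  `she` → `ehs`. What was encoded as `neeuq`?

queen

It's just the letters in reverse order.
Decoding neeuq: then reverse → queen.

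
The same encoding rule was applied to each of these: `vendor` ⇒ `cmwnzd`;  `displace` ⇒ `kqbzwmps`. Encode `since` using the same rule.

In vendor: v→c is +7, e→m is +8, n→w is +9, d→n is +10 — the shift increases by 1 each position. Each letter shifts forward by (position + 7), i.e. 7, 8, 9, … — the shift grows by one for each successive letter.
On since: s+7=z, i+8=q, n+9=w, c+10=m, e+11=p.

zqwmp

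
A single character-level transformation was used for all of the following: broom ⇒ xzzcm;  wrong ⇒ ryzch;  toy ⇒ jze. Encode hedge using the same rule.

props

The output letters match the input read backwards, each shifted +11: broom reversed is moorb. Two steps: reverse the string, then apply a Caesar shift of +11.
For hedge: reverse → egdeh; then shift: e+11=p, g+11=r, d+11=o, e+11=p, h+11=s.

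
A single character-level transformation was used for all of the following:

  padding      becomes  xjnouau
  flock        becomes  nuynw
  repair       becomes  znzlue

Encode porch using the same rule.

In padding: p→x is +8, a→j is +9, d→n is +10, d→o is +11 — the shift increases by 1 each position. Each letter shifts forward by (position + 8), i.e. 8, 9, 10, … — the shift grows by one for each successive letter.
Applying it to porch: p+8=x, o+9=x, r+10=b, c+11=n, h+12=t.

xxbnt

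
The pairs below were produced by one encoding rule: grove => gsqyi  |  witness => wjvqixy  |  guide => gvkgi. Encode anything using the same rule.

Each letter shifts forward by its position index (0, 1, 2, …) — the shift grows by one for each successive letter.
On anything: a+0=a, n+1=o, y+2=a, t+3=w, h+4=l, i+5=n, n+6=t, g+7=n.

aoawlntn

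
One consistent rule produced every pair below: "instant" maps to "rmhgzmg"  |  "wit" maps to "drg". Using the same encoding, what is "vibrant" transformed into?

eryizmg

Each pair mirrors across the alphabet (i↔r, n↔m, s↔h): positions sum to 25. Letters are reflected about the middle of the alphabet (position → 25−position): Atbash.
On vibrant: v↔e, i↔r, b↔y, r↔i, a↔z, n↔m, t↔g.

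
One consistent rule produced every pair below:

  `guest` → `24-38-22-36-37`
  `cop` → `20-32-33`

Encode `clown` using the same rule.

g is letter #7 and maps to 24: an offset of 17. Each letter is replaced by its alphabet position (a=1..z=26) + 17.
On clown: c=3→20, l=12→29, o=15→32, w=23→40, n=14→31.

20-29-32-40-31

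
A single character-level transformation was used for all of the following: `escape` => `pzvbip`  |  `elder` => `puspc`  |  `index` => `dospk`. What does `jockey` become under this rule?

Each letter's alphabet position (a=0..z=25) is mapped through 23·x+1 mod 26 — an affine cipher.
Applying it to jockey: j(9)→23·9+1≡0=a; o(14)→23·14+1≡11=l; c(2)→23·2+1≡21=v; k(10)→23·10+1≡23=x; e(4)→23·4+1≡15=p; y(24)→23·24+1≡7=h (all mod 26).

alvxph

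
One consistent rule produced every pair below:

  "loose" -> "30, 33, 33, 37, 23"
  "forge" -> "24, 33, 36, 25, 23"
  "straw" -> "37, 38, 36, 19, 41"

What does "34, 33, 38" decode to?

l is letter #12 and maps to 30: an offset of 18. The number is (letter's place in the alphabet, a=1) + 18.
Undoing it on 34, 33, 38: 34→(34−18)÷1=16=p, 33→(33−18)÷1=15=o, 38→(38−18)÷1=20=t.

pot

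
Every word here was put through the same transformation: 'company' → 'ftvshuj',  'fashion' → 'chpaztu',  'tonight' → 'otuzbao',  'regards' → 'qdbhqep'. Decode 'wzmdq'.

liver

c(2)→f(5) and o(14)→t(19) fit y≡25x+7 (mod 26); the inverse of 25 mod 26 is 25. Each letter's alphabet position (a=0..z=25) is mapped through 25·x+7 mod 26 — an affine cipher.
Undoing it on wzmdq: w(22)→25·(22−7)≡11=l; z(25)→25·(25−7)≡8=i; m(12)→25·(12−7)≡21=v; d(3)→25·(3−7)≡4=e; q(16)→25·(16−7)≡17=r (all mod 26).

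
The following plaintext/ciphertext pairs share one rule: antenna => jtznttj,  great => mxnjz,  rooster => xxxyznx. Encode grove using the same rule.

mxxbn

The shift depends on letter class: consonant n→t is +6, but vowel a→j is +9. The rule splits by letter class: vowels +9, consonants +6.
On grove: g(cons)+6=m, r(cons)+6=x, o(vowel)+9=x, v(cons)+6=b, e(vowel)+9=n.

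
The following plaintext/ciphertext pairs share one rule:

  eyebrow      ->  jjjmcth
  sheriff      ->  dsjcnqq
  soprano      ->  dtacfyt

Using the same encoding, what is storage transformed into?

detcfrj

The shift depends on letter class: consonant y→j is +11, but vowel e→j is +5. Vowels shift forward by 5 and consonants shift forward by 11.
For storage: s(cons)+11=d, t(cons)+11=e, o(vowel)+5=t, r(cons)+11=c, a(vowel)+5=f, g(cons)+11=r, e(vowel)+5=j.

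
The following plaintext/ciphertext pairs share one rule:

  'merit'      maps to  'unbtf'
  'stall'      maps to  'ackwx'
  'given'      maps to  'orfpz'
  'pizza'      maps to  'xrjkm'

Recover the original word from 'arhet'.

sixth

In merit: m→u is +8, e→n is +9, r→b is +10, i→t is +11 — the shift increases by 1 each position. The shift increases by 1 at each position, starting from +8: 8, 9, 10, ….
Reversing it on arhet: a−8=s, r−9=i, h−10=x, e−11=t, t−12=h.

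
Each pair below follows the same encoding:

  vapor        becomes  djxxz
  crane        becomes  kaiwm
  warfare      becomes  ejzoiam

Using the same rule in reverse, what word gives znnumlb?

Shifts by position in vapor: pos 0: v→d (+8), pos 1: a→j (+9), pos 2: p→x (+8), pos 3: o→x (+9) — repeating every 2. It's a Vigenère-style cipher with numeric key [8,9]: position i shifts by key[i mod 2].
Decoding znnumlb: z−8=r, n−9=e, n−8=f, u−9=l, m−8=e, l−9=c, b−8=t.

reflect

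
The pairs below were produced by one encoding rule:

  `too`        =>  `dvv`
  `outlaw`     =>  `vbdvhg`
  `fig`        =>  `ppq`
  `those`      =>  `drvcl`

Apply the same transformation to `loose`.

The shift depends on letter class: consonant t→d is +10, but vowel o→v is +7. The rule splits by letter class: vowels +7, consonants +10.
For loose: l(cons)+10=v, o(vowel)+7=v, o(vowel)+7=v, s(cons)+10=c, e(vowel)+7=l.

vvvcl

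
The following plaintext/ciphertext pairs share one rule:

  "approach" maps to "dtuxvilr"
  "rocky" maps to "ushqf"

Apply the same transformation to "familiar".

In approach: a→d is +3, p→t is +4, p→u is +5, r→x is +6 — the shift increases by 1 each position. Each letter shifts forward by (position + 3), i.e. 3, 4, 5, … — the shift grows by one for each successive letter.
For familiar: f+3=i, a+4=e, m+5=r, i+6=o, l+7=s, i+8=q, a+9=j, r+10=b.

ierosqjb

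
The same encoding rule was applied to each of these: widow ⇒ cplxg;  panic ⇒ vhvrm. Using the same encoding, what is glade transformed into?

msimo

In widow: w→c is +6, i→p is +7, d→l is +8, o→x is +9 — the shift increases by 1 each position. Each letter shifts forward by (position + 6), i.e. 6, 7, 8, … — the shift grows by one for each successive letter.
On glade: g+6=m, l+7=s, a+8=i, d+9=m, e+10=o.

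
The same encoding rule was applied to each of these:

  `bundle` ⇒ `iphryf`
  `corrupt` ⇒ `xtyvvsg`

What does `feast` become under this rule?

The output letters match the input read backwards, each shifted +4: bundle reversed is eldnub. Read the word backwards and shift each letter +4.
Applying it to feast: reverse → tsaef; then shift: t+4=x, s+4=w, a+4=e, e+4=i, f+4=j.

xweij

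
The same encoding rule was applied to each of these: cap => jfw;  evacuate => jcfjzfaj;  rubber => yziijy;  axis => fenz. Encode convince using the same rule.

The shift depends on letter class: consonant c→j is +7, but vowel a→f is +5. The rule splits by letter class: vowels +5, consonants +7.
Applying it to convince: c(cons)+7=j, o(vowel)+5=t, n(cons)+7=u, v(cons)+7=c, i(vowel)+5=n, n(cons)+7=u, c(cons)+7=j, e(vowel)+5=j.

jtucnujj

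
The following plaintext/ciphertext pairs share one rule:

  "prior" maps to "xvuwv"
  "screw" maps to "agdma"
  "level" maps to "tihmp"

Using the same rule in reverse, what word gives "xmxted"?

Shifts by position in prior: pos 0: p→x (+8), pos 1: r→v (+4), pos 2: i→u (+12), pos 3: o→w (+8), pos 4: r→v (+4) — repeating every 3. It's a Vigenère-style cipher with numeric key [8,4,12]: position i shifts by key[i mod 3].
Decoding xmxted: x−8=p, m−4=i, x−12=l, t−8=l, e−4=a, d−12=r.

pillar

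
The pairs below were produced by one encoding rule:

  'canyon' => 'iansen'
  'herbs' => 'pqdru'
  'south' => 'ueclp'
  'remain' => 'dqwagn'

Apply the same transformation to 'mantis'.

wanlgu

This is an affine cipher: with a=0,…,z=25, each position x becomes (17x+0) mod 26.
On mantis: m(12)→17·12+0≡22=w; a(0)→17·0+0≡0=a; n(13)→17·13+0≡13=n; t(19)→17·19+0≡11=l; i(8)→17·8+0≡6=g; s(18)→17·18+0≡20=u (all mod 26).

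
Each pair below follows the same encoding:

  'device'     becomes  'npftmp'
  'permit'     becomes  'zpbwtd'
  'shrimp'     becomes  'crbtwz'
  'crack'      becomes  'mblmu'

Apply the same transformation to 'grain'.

The shift depends on letter class: consonant d→n is +10, but vowel e→p is +11. The rule splits by letter class: vowels +11, consonants +10.
For grain: g(cons)+10=q, r(cons)+10=b, a(vowel)+11=l, i(vowel)+11=t, n(cons)+10=x.

qbltx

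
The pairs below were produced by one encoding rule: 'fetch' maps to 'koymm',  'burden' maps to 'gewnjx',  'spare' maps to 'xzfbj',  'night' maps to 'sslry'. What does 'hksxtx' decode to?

Shifts by position in fetch: pos 0: f→k (+5), pos 1: e→o (+10), pos 2: t→y (+5), pos 3: c→m (+10) — repeating every 2. It's a Vigenère-style cipher with numeric key [5,10]: position i shifts by key[i mod 2].
Decoding hksxtx: h−5=c, k−10=a, s−5=n, x−10=n, t−5=o, x−10=n.

cannon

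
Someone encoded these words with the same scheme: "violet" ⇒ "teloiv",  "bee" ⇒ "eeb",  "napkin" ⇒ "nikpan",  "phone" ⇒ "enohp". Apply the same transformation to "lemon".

The output letters match the input read backwards: violet reversed is teloiv. It's just the letters in reverse order.
On lemon: reverse → nomel.

nomel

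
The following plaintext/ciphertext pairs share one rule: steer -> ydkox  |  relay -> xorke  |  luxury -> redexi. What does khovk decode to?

Shifts by position in steer: pos 0: s→y (+6), pos 1: t→d (+10), pos 2: e→k (+6), pos 3: e→o (+10) — repeating every 2. The shifts repeat in a cycle of length 2: positions 0,1,… shift by +6, +10, then the pattern repeats.
Decoding khovk: k−6=e, h−10=x, o−6=i, v−10=l, k−6=e.

exile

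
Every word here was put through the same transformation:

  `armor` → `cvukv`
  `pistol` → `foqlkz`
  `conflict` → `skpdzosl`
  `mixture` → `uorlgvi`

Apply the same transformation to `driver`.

nvobiv

a(0)→c(2) and r(17)→v(21) fit y≡21x+2 (mod 26); the inverse of 21 mod 26 is 5. This is an affine cipher: with a=0,…,z=25, each position x becomes (21x+2) mod 26.
Applying it to driver: d(3)→21·3+2≡13=n; r(17)→21·17+2≡21=v; i(8)→21·8+2≡14=o; v(21)→21·21+2≡1=b; e(4)→21·4+2≡8=i; r(17)→21·17+2≡21=v (all mod 26).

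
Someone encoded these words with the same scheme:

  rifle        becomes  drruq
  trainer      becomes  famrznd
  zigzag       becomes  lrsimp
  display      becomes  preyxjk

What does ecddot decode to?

Shifts by position in rifle: pos 0: r→d (+12), pos 1: i→r (+9), pos 2: f→r (+12), pos 3: l→u (+9) — repeating every 2. A repeating key of period 2 is used — shifts +12, +9 over and over.
Reversing it on ecddot: e−12=s, c−9=t, d−12=r, d−9=u, o−12=c, t−9=k.

struck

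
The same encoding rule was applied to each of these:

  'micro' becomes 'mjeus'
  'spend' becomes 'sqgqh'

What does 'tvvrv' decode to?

The shift increases by 1 at each position, starting from +0: 0, 1, 2, ….
Decoding tvvrv: t−0=t, v−1=u, v−2=t, r−3=o, v−4=r.

tutor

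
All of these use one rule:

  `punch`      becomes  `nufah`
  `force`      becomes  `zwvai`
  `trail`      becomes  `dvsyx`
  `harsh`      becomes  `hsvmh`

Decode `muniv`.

p(15)→n(13) and u(20)→u(20) fit y≡17x+18 (mod 26); the inverse of 17 mod 26 is 23. Each letter's alphabet position (a=0..z=25) is mapped through 17·x+18 mod 26 — an affine cipher.
Reversing it on muniv: m(12)→23·(12−18)≡18=s; u(20)→23·(20−18)≡20=u; n(13)→23·(13−18)≡15=p; i(8)→23·(8−18)≡4=e; v(21)→23·(21−18)≡17=r (all mod 26).

super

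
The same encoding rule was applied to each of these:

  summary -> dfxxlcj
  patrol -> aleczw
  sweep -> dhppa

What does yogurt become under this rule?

jzrfce

This is a Caesar cipher with shift 11.
For yogurt: y+11=j, o+11=z, g+11=r, u+11=f, r+11=c, t+11=e.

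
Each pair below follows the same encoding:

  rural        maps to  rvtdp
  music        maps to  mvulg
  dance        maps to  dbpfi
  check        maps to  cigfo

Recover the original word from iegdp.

ideal

Letter i (0-indexed) is shifted by i+0, so successive shifts are 0, 1, 2, ….
Reversing it on iegdp: i−0=i, e−1=d, g−2=e, d−3=a, p−4=l.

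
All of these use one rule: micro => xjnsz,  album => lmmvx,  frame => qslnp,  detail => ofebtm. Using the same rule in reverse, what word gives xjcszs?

mirror

Shifts by position in micro: pos 0: m→x (+11), pos 1: i→j (+1), pos 2: c→n (+11), pos 3: r→s (+1) — repeating every 2. A repeating key of period 2 is used — shifts +11, +1 over and over.
Reversing it on xjcszs: x−11=m, j−1=i, c−11=r, s−1=r, z−11=o, s−1=r.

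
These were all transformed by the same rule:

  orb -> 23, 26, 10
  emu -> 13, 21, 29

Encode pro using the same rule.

o is letter #15 and maps to 23: an offset of 8. The number is (letter's place in the alphabet, a=1) + 8.
On pro: p=16→24, r=18→26, o=15→23.

24, 26, 23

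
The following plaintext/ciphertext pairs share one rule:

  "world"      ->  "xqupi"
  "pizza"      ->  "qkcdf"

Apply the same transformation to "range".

scqkj

In world: w→x is +1, o→q is +2, r→u is +3, l→p is +4 — the shift increases by 1 each position. The shift increases by 1 at each position, starting from +1: 1, 2, 3, ….
Applying it to range: r+1=s, a+2=c, n+3=q, g+4=k, e+5=j.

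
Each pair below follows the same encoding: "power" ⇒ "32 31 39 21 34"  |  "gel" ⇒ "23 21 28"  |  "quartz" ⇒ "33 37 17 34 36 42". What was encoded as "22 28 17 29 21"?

Each letter is replaced by its alphabet position (a=1..z=26) + 16.
Decoding 22 28 17 29 21: 22→(22−16)÷1=6=f, 28→(28−16)÷1=12=l, 17→(17−16)÷1=1=a, 29→(29−16)÷1=13=m, 21→(21−16)÷1=5=e.

flame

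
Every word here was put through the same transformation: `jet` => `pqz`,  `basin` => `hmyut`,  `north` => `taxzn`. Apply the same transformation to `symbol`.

The shift depends on letter class: consonant j→p is +6, but vowel e→q is +12. Vowels shift forward by 12 and consonants shift forward by 6.
Applying it to symbol: s(cons)+6=y, y(cons)+6=e, m(cons)+6=s, b(cons)+6=h, o(vowel)+12=a, l(cons)+6=r.

yeshar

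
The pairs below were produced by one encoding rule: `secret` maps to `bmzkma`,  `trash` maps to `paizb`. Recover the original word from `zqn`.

Read the word backwards and shift each letter +8.
Reversing it on zqn: shift back: z−8=r, q−8=i, n−8=f → rif; then reverse → fir.

fir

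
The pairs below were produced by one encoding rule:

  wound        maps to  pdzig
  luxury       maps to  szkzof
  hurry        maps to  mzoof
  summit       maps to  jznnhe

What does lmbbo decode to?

w(22)→p(15) and o(14)→d(3) fit y≡21x+21 (mod 26); the inverse of 21 mod 26 is 5. Each letter's alphabet position (a=0..z=25) is mapped through 21·x+21 mod 26 — an affine cipher.
Reversing it on lmbbo: l(11)→5·(11−21)≡2=c; m(12)→5·(12−21)≡7=h; b(1)→5·(1−21)≡4=e; b(1)→5·(1−21)≡4=e; o(14)→5·(14−21)≡17=r (all mod 26).

cheer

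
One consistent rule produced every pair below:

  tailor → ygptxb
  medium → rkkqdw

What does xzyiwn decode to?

In tailor: t→y is +5, a→g is +6, i→p is +7, l→t is +8 — the shift increases by 1 each position. Letter i (0-indexed) is shifted by i+5, so successive shifts are 5, 6, 7, ….
Reversing it on xzyiwn: x−5=s, z−6=t, y−7=r, i−8=a, w−9=n, n−10=d.

strand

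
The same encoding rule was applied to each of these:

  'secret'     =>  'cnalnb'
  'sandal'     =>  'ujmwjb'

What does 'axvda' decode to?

rumor

The output letters match the input read backwards, each shifted +9: secret reversed is terces. Two steps: reverse the string, then apply a Caesar shift of +9.
Decoding axvda: shift back: a−9=r, x−9=o, v−9=m, d−9=u, a−9=r → romur; then reverse → rumor.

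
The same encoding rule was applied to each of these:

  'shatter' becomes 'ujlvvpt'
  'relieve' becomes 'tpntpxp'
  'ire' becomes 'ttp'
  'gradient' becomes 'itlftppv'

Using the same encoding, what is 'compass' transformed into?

ezorluu

The shift depends on letter class: consonant s→u is +2, but vowel a→l is +11. The rule splits by letter class: vowels +11, consonants +2.
On compass: c(cons)+2=e, o(vowel)+11=z, m(cons)+2=o, p(cons)+2=r, a(vowel)+11=l, s(cons)+2=u, s(cons)+2=u.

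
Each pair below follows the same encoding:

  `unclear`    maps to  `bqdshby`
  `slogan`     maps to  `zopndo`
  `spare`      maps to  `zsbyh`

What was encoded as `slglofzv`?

lifeless

Shifts by position in unclear: pos 0: u→b (+7), pos 1: n→q (+3), pos 2: c→d (+1), pos 3: l→s (+7), pos 4: e→h (+3), pos 5: a→b (+1) — repeating every 3. It's a Vigenère-style cipher with numeric key [7,3,1]: position i shifts by key[i mod 3].
Undoing it on slglofzv: s−7=l, l−3=i, g−1=f, l−7=e, o−3=l, f−1=e, z−7=s, v−3=s.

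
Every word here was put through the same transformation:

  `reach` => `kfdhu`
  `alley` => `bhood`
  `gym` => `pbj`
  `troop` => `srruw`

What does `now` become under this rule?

The output letters match the input read backwards, each shifted +3: reach reversed is hcaer. Read the word backwards and shift each letter +3.
Applying it to now: reverse → won; then shift: w+3=z, o+3=r, n+3=q.

zrq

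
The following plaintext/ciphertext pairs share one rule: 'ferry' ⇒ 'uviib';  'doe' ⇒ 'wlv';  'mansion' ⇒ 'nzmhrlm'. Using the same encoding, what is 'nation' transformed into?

Each pair mirrors across the alphabet (f↔u, e↔v, r↔i): positions sum to 25. Letters are reflected about the middle of the alphabet (position → 25−position): Atbash.
On nation: n↔m, a↔z, t↔g, i↔r, o↔l, n↔m.

mzgrlm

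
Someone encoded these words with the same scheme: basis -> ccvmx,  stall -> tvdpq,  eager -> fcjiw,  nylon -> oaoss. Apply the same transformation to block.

In basis: b→c is +1, a→c is +2, s→v is +3, i→m is +4 — the shift increases by 1 each position. Letter i (0-indexed) is shifted by i+1, so successive shifts are 1, 2, 3, ….
On block: b+1=c, l+2=n, o+3=r, c+4=g, k+5=p.

cnrgp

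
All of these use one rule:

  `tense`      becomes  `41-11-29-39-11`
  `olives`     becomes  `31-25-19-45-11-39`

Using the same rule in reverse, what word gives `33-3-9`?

t(#20)→41 and e(#5)→11: differences scale by 2, so n = 2·pos + 1. With a=1..z=26, the number is 2·pos + 1.
Undoing it on 33-3-9: 33→(33−1)÷2=16=p, 3→(3−1)÷2=1=a, 9→(9−1)÷2=4=d.

pad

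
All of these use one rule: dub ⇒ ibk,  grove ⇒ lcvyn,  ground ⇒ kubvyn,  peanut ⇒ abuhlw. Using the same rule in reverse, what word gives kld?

wed

The output letters match the input read backwards, each shifted +7: dub reversed is bud. The word is reversed, then every letter is shifted forward by 7.
Undoing it on kld: shift back: k−7=d, l−7=e, d−7=w → dew; then reverse → wed.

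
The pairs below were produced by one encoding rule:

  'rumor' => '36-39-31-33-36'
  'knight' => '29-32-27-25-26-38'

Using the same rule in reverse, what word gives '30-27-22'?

r is letter #18 and maps to 36: an offset of 18. Letters become their 1-based position plus 18 (so a→19, b→20, …).
Decoding 30-27-22: 30→(30−18)÷1=12=l, 27→(27−18)÷1=9=i, 22→(22−18)÷1=4=d.

lid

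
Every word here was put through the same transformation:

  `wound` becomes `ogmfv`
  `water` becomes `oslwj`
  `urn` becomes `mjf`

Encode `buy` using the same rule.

tmq

It's a constant shift of +18 (ROT18).
Applying it to buy: b+18=t, u+18=m, y+18=q.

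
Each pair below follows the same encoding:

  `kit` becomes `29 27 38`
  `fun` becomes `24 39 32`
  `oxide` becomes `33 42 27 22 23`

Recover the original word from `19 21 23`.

k is letter #11 and maps to 29: an offset of 18. Letters become their 1-based position plus 18 (so a→19, b→20, …).
Decoding 19 21 23: 19→(19−18)÷1=1=a, 21→(21−18)÷1=3=c, 23→(23−18)÷1=5=e.

ace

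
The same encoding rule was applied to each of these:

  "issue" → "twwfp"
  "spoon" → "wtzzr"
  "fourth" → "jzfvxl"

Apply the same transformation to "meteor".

The shift depends on letter class: consonant s→w is +4, but vowel i→t is +11. Vowels shift forward by 11 and consonants shift forward by 4.
For meteor: m(cons)+4=q, e(vowel)+11=p, t(cons)+4=x, e(vowel)+11=p, o(vowel)+11=z, r(cons)+4=v.

qpxpzv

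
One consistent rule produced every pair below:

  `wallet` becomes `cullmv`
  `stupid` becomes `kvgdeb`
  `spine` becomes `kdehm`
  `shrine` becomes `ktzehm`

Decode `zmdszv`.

report

w(22)→c(2) and a(0)→u(20) fit y≡11x+20 (mod 26); the inverse of 11 mod 26 is 19. This is an affine cipher: with a=0,…,z=25, each position x becomes (11x+20) mod 26.
Reversing it on zmdszv: z(25)→19·(25−20)≡17=r; m(12)→19·(12−20)≡4=e; d(3)→19·(3−20)≡15=p; s(18)→19·(18−20)≡14=o; z(25)→19·(25−20)≡17=r; v(21)→19·(21−20)≡19=t (all mod 26).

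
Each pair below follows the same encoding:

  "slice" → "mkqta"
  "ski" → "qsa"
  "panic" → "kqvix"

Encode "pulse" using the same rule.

The output letters match the input read backwards, each shifted +8: slice reversed is ecils. Two steps: reverse the string, then apply a Caesar shift of +8.
For pulse: reverse → eslup; then shift: e+8=m, s+8=a, l+8=t, u+8=c, p+8=x.

matcx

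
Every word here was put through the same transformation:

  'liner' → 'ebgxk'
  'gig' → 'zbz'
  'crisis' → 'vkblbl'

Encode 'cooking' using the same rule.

vhhdbgz

It's a constant shift of +19 (ROT19).
Applying it to cooking: c+19=v, o+19=h, o+19=h, k+19=d, i+19=b, n+19=g, g+19=z.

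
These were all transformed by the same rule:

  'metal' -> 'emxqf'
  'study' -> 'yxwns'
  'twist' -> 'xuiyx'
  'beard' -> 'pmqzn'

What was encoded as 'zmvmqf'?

reveal

m(12)→e(4) and e(4)→m(12) fit y≡25x+16 (mod 26); the inverse of 25 mod 26 is 25. Treating letters as 0–25, the rule is x ↦ 25x + 16 (mod 26).
Reversing it on zmvmqf: z(25)→25·(25−16)≡17=r; m(12)→25·(12−16)≡4=e; v(21)→25·(21−16)≡21=v; m(12)→25·(12−16)≡4=e; q(16)→25·(16−16)≡0=a; f(5)→25·(5−16)≡11=l (all mod 26).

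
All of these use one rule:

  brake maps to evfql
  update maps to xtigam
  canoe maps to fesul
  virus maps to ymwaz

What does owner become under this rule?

In brake: b→e is +3, r→v is +4, a→f is +5, k→q is +6 — the shift increases by 1 each position. The shift increases by 1 at each position, starting from +3: 3, 4, 5, ….
On owner: o+3=r, w+4=a, n+5=s, e+6=k, r+7=y.

rasky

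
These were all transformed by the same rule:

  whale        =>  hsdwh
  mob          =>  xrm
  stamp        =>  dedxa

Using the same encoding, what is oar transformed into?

rdc

The shift depends on letter class: consonant w→h is +11, but vowel a→d is +3. Vowels shift forward by 3 and consonants shift forward by 11.
For oar: o(vowel)+3=r, a(vowel)+3=d, r(cons)+11=c.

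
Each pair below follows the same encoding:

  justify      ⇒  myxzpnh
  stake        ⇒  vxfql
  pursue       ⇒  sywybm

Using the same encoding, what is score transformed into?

In justify: j→m is +3, u→y is +4, s→x is +5, t→z is +6 — the shift increases by 1 each position. The shift increases by 1 at each position, starting from +3: 3, 4, 5, ….
For score: s+3=v, c+4=g, o+5=t, r+6=x, e+7=l.

vgtxl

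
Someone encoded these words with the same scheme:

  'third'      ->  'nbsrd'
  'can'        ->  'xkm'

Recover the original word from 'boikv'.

layer

The output letters match the input read backwards, each shifted +10: third reversed is driht. Two steps: reverse the string, then apply a Caesar shift of +10.
Undoing it on boikv: shift back: b−10=r, o−10=e, i−10=y, k−10=a, v−10=l → reyal; then reverse → layer.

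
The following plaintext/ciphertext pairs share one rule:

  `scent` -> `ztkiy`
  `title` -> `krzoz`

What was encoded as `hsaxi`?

crumb

The output letters match the input read backwards, each shifted +6: scent reversed is tnecs. The word is reversed, then every letter is shifted forward by 6.
Decoding hsaxi: shift back: h−6=b, s−6=m, a−6=u, x−6=r, i−6=c → bmurc; then reverse → crumb.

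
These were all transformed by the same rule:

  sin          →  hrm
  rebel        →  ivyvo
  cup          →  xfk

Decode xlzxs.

Each letter is replaced by its mirror in the alphabet: a↔z, b↔y, c↔x, and so on (the Atbash cipher).
Decoding xlzxs: x↔c, l↔o, z↔a, x↔c, s↔h.

coach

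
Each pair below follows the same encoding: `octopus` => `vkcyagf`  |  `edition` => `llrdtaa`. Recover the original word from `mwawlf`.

Each letter shifts forward by (position + 7), i.e. 7, 8, 9, … — the shift grows by one for each successive letter.
Decoding mwawlf: m−7=f, w−8=o, a−9=r, w−10=m, l−11=a, f−12=t.

format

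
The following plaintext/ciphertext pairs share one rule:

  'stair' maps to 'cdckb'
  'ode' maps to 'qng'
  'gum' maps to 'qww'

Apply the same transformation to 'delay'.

ngvci

The shift depends on letter class: consonant s→c is +10, but vowel a→c is +2. The rule splits by letter class: vowels +2, consonants +10.
For delay: d(cons)+10=n, e(vowel)+2=g, l(cons)+10=v, a(vowel)+2=c, y(cons)+10=i.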